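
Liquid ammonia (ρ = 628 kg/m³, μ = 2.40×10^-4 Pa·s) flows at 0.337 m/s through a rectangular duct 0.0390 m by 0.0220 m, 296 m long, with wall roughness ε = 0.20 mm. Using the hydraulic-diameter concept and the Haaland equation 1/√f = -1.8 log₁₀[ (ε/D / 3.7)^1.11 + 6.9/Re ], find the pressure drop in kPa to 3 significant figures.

ΔP ≈ 13.7 kPa

Hydraulic diameter D_h = 4A/P = 4·(0.039·0.022)/(2·(0.039+0.022)) = 0.003432/0.122 = 0.02813 m.
Re = ρVD_h/μ = 628·0.337·0.02813/0.00024 = 2.481e+04.
ε/D_h = 0.0002/0.02813 = 0.00711; Haaland gives 1/√f = -1.8 log₁₀[0.000966+0.000278] = 5.229, so f = 0.03657.
ΔP = f(L/D_h)(ρV²/2) = 0.03657·296/0.02813·35.66 = 1.372e+04 Pa.
ΔP = 13.7 kPa.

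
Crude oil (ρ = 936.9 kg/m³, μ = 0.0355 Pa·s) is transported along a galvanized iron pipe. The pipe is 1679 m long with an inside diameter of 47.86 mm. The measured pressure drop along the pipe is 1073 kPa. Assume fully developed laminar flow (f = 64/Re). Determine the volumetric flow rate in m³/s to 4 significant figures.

For laminar flow, f = 64/Re with Re = ρVD/μ, so Darcy-Weisbach reduces to ΔP = 32μLV/D². Solving for V: V = ΔP·D²/(32μL) = 1.073e+06·(0.04786)²/(32·0.0355·1679) = 1.289 m/s.
Check: Re = ρVD/μ = 936.9·1.289·0.04786/0.0355 = 1628 < 2300, so the laminar assumption holds.
Q = V·A = 1.289·(π/4·0.04786²) = 0.002318 m³/s = 0.002318 m³/s.

Q ≈ 0.002318 m³/s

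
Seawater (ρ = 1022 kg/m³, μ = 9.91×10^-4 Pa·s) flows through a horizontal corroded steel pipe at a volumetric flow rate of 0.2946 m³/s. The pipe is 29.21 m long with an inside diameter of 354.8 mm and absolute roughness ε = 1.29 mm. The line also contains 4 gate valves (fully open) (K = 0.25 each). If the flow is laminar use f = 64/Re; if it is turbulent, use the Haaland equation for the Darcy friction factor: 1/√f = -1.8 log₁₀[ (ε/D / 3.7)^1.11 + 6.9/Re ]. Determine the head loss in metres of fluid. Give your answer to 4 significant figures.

Cross-sectional area A = πD²/4 = π(0.3548)²/4 = 0.09887 m²; mean velocity V = Q/A = 0.2946/0.09887 = 2.98 m/s.
Reynolds number Re = ρVD/μ = 1022 · 2.98 · 0.3548 / 0.000991 = 1.09e+06.
Re > 4000 → turbulent. Relative roughness ε/D = 0.00129/0.3548 = 0.00364. Haaland: 1/√f = -1.8 log₁₀[(0.00364/3.7)^1.11 + 6.9/1.09e+06] = -1.8 log₁₀[0.000459 + 6.33e-06] = 5.998, so f = 0.02779.
Total minor-loss coefficient ΣK = 4·0.25 = 1.
ΔP = [f·L/D + ΣK]·(ρV²/2) = [0.02779·29.21/0.3548 + 1]·(1022·2.98²/2) = [2.288 + 1]·4537 = 1.492e+04 Pa.
Head loss h_f = ΔP/(ρg) = 1.492e+04/(1022·9.81) = 1.488 m.

h_f ≈ 1.488 m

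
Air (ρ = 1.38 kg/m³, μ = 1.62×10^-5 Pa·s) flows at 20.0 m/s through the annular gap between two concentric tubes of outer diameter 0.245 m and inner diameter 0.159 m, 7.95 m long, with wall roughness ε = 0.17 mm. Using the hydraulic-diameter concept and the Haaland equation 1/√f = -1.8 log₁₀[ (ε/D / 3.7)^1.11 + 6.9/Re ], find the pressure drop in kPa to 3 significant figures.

Hydraulic diameter D_h = 4A/P = D_o - D_i = 0.245 - 0.159 = 0.086 m.
Re = ρVD_h/μ = 1.38·20·0.086/1.62e-05 = 1.465e+05.
ε/D_h = 0.00017/0.086 = 0.00198; Haaland gives 1/√f = -1.8 log₁₀[0.000233+4.71e-05] = 6.394, so f = 0.02446.
ΔP = f(L/D_h)(ρV²/2) = 0.02446·7.95/0.086·276 = 624 Pa.
ΔP = 0.624 kPa.

ΔP ≈ 0.624 kPa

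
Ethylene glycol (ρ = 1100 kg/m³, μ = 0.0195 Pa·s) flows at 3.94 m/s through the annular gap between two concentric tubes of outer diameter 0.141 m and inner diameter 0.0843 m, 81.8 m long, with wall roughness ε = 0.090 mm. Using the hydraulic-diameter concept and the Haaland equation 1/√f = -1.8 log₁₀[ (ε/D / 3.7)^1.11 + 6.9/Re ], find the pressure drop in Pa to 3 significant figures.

Hydraulic diameter D_h = 4A/P = D_o - D_i = 0.141 - 0.0843 = 0.0567 m.
Re = ρVD_h/μ = 1100·3.94·0.0567/0.0195 = 1.26e+04.
ε/D_h = 9e-05/0.0567 = 0.00159; Haaland gives 1/√f = -1.8 log₁₀[0.000183+0.000548] = 5.646, so f = 0.03137.
ΔP = f(L/D_h)(ρV²/2) = 0.03137·81.8/0.0567·8538 = 3.865e+05 Pa.

ΔP ≈ 386000 Pa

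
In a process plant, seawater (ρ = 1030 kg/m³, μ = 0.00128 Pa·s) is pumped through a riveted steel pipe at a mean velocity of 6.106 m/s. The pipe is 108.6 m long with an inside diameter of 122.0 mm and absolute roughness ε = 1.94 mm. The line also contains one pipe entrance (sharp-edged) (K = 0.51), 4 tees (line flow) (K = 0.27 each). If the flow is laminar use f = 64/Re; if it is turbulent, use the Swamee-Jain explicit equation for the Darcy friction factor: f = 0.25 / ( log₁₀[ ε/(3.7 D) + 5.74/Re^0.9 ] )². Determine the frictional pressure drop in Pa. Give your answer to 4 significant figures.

Reynolds number Re = ρVD/μ = 1030 · 6.106 · 0.122 / 0.00128 = 5.994e+05.
Re > 4000 → turbulent. Relative roughness ε/D = 0.00194/0.122 = 0.0159. Swamee-Jain: f = 0.25/(log₁₀[0.0159/3.7 + 5.74/5.994e+05^0.9])² = 0.25/(log₁₀[0.0043 + 3.62e-05])² = 0.25/(-2.363)² = 0.04477.
Total minor-loss coefficient ΣK = 1·0.51 + 4·0.27 = 1.59.
ΔP = [f·L/D + ΣK]·(ρV²/2) = [0.04477·108.6/0.122 + 1.59]·(1030·6.106²/2) = [39.85 + 1.59]·1.92e+04 = 7.957e+05 Pa.

ΔP ≈ 795700 Pa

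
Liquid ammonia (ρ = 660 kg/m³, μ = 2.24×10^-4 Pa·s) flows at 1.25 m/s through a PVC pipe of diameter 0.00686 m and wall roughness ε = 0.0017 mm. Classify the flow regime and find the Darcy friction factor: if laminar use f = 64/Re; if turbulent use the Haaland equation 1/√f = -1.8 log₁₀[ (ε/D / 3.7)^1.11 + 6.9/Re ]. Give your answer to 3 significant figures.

f ≈ 0.0248

Re = ρVD/μ = 660·1.25·0.00686/0.000224 = 2.527e+04.
Re > 4000 → turbulent. ε/D = 1.7e-06/0.00686 = 0.000248; Haaland: 1/√f = -1.8 log₁₀[2.33e-05 + 0.000273] = 6.351, so f = 0.02479.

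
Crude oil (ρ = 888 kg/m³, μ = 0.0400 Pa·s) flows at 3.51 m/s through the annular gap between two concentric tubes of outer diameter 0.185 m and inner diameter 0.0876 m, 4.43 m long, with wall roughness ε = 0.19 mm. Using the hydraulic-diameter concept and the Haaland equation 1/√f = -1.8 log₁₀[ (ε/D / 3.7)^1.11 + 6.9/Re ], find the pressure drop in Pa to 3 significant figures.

Hydraulic diameter D_h = 4A/P = D_o - D_i = 0.185 - 0.0876 = 0.0974 m.
Re = ρVD_h/μ = 888·3.51·0.0974/0.04 = 7590.
ε/D_h = 0.00019/0.0974 = 0.00195; Haaland gives 1/√f = -1.8 log₁₀[0.00023+0.000909] = 5.298, so f = 0.03562.
ΔP = f(L/D_h)(ρV²/2) = 0.03562·4.43/0.0974·5470 = 8863 Pa.

ΔP ≈ 8860 Pa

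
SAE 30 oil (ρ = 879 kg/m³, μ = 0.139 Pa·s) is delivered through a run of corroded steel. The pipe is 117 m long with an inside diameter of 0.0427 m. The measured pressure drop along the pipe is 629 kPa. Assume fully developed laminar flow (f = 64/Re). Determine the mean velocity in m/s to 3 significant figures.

V ≈ 2.20 m/s

For laminar flow, f = 64/Re with Re = ρVD/μ, so Darcy-Weisbach reduces to ΔP = 32μLV/D². Solving for V: V = ΔP·D²/(32μL) = 6.29e+05·(0.0427)²/(32·0.139·117) = 2.204 m/s.
Check: Re = ρVD/μ = 879·2.204·0.0427/0.139 = 595.1 < 2300, so the laminar assumption holds.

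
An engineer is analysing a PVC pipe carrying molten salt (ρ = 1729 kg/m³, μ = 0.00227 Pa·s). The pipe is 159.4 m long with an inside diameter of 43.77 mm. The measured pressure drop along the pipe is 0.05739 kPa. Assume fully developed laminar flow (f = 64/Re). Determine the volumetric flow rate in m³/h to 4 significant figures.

Q ≈ 0.05144 m³/h

For laminar flow, f = 64/Re with Re = ρVD/μ, so Darcy-Weisbach reduces to ΔP = 32μLV/D². Solving for V: V = ΔP·D²/(32μL) = 57.39·(0.04377)²/(32·0.00227·159.4) = 0.009496 m/s.
Check: Re = ρVD/μ = 1729·0.009496·0.04377/0.00227 = 316.6 < 2300, so the laminar assumption holds.
Q = V·A = 0.009496·(π/4·0.04377²) = 1.429e-05 m³/s = 0.05144 m³/h.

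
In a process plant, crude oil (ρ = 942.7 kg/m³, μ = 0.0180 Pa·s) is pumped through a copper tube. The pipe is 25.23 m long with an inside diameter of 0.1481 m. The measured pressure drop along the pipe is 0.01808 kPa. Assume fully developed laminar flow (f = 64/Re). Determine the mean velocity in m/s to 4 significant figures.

V ≈ 0.02729 m/s

For laminar flow, f = 64/Re with Re = ρVD/μ, so Darcy-Weisbach reduces to ΔP = 32μLV/D². Solving for V: V = ΔP·D²/(32μL) = 18.08·(0.1481)²/(32·0.018·25.23) = 0.02729 m/s.
Check: Re = ρVD/μ = 942.7·0.02729·0.1481/0.018 = 211.7 < 2300, so the laminar assumption holds.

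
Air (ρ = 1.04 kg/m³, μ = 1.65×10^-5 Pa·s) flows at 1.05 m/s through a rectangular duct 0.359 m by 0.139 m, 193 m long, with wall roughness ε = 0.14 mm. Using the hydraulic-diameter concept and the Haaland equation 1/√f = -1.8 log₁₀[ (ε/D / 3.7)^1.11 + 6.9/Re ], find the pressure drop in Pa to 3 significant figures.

Hydraulic diameter D_h = 4A/P = 4·(0.359·0.139)/(2·(0.359+0.139)) = 0.1996/0.996 = 0.2004 m.
Re = ρVD_h/μ = 1.04·1.05·0.2004/1.65e-05 = 1.326e+04.
ε/D_h = 0.00014/0.2004 = 0.000699; Haaland gives 1/√f = -1.8 log₁₀[7.35e-05+0.00052] = 5.808, so f = 0.02965.
ΔP = f(L/D_h)(ρV²/2) = 0.02965·193/0.2004·0.5733 = 16.37 Pa.

ΔP ≈ 16.4 Pa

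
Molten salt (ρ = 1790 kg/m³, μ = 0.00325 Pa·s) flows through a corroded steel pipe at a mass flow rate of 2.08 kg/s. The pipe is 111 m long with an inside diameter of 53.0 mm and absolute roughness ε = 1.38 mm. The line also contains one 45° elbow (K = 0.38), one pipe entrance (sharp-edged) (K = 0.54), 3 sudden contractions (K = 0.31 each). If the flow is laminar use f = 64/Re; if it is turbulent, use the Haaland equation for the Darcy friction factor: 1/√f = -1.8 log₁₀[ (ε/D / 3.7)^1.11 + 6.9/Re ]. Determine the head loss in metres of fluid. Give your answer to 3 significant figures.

h_f ≈ 1.69 m

A = πD²/4 = π(0.053)²/4 = 0.002206 m²; mean velocity V = ṁ/(ρA) = 2.08/(1790 · 0.002206) = 0.5267 m/s.
Reynolds number Re = ρVD/μ = 1790 · 0.5267 · 0.053 / 0.00325 = 1.537e+04.
Re > 4000 → turbulent. Relative roughness ε/D = 0.00138/0.053 = 0.026. Haaland: 1/√f = -1.8 log₁₀[(0.026/3.7)^1.11 + 6.9/1.537e+04] = -1.8 log₁₀[0.00408 + 0.000449] = 4.219, so f = 0.05617.
Total minor-loss coefficient ΣK = 1·0.38 + 1·0.54 + 3·0.31 = 1.85.
ΔP = [f·L/D + ΣK]·(ρV²/2) = [0.05617·111/0.053 + 1.85]·(1790·0.5267²/2) = [117.6 + 1.85]·248.3 = 2.967e+04 Pa.
Head loss h_f = ΔP/(ρg) = 2.967e+04/(1790·9.81) = 1.69 m.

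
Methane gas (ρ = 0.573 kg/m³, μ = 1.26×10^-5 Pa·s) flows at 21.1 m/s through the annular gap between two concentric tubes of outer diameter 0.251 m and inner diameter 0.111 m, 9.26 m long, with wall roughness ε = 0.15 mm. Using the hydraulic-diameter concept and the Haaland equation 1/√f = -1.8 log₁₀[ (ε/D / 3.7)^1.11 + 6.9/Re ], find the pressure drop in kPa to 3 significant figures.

ΔP ≈ 0.183 kPa

Hydraulic diameter D_h = 4A/P = D_o - D_i = 0.251 - 0.111 = 0.14 m.
Re = ρVD_h/μ = 0.573·21.1·0.14/1.26e-05 = 1.343e+05.
ε/D_h = 0.00015/0.14 = 0.00107; Haaland gives 1/√f = -1.8 log₁₀[0.000118+5.14e-05] = 6.787, so f = 0.02171.
ΔP = f(L/D_h)(ρV²/2) = 0.02171·9.26/0.14·127.6 = 183.1 Pa.
ΔP = 0.183 kPa.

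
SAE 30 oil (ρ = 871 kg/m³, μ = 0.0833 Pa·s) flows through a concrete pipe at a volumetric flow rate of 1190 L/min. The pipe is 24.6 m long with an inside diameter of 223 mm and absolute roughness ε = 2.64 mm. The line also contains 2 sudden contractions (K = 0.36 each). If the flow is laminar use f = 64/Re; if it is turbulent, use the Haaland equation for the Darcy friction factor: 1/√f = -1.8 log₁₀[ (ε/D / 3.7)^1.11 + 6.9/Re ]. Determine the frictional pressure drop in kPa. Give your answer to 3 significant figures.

Q = 1190 L/min = 1190/60000 = 0.01983 m³/s.
Cross-sectional area A = πD²/4 = π(0.223)²/4 = 0.03906 m²; mean velocity V = Q/A = 0.01983/0.03906 = 0.5078 m/s.
Reynolds number Re = ρVD/μ = 871 · 0.5078 · 0.223 / 0.0833 = 1184.
Re < 2300 → laminar flow, so f = 64/Re = 64/1184 = 0.05405 (the turbulent correlation is not needed).
Total minor-loss coefficient ΣK = 2·0.36 = 0.72.
ΔP = [f·L/D + ΣK]·(ρV²/2) = [0.05405·24.6/0.223 + 0.72]·(871·0.5078²/2) = [5.963 + 0.72]·112.3 = 750.5 Pa.
ΔP = 750.5 Pa = 0.750 kPa.

ΔP ≈ 0.750 kPa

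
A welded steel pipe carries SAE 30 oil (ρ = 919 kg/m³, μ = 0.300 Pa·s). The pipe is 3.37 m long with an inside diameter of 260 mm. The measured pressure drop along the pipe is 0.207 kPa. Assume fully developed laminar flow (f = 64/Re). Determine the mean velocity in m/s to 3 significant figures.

For laminar flow, f = 64/Re with Re = ρVD/μ, so Darcy-Weisbach reduces to ΔP = 32μLV/D². Solving for V: V = ΔP·D²/(32μL) = 207·(0.26)²/(32·0.3·3.37) = 0.4325 m/s.
Check: Re = ρVD/μ = 919·0.4325·0.26/0.3 = 344.5 < 2300, so the laminar assumption holds.

V ≈ 0.433 m/s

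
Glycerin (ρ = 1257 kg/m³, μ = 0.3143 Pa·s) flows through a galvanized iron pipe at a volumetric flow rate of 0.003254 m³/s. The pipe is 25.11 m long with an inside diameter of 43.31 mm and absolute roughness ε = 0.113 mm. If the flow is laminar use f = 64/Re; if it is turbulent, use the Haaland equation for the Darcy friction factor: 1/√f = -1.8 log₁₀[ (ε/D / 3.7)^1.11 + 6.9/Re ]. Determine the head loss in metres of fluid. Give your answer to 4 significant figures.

Cross-sectional area A = πD²/4 = π(0.04331)²/4 = 0.001473 m²; mean velocity V = Q/A = 0.003254/0.001473 = 2.209 m/s.
Reynolds number Re = ρVD/μ = 1257 · 2.209 · 0.04331 / 0.314 = 382.6.
Re < 2300 → laminar flow, so f = 64/Re = 64/382.6 = 0.1673 (the turbulent correlation is not needed).
Darcy-Weisbach: ΔP = f(L/D)(ρV²/2) = 0.1673·(25.11/0.04331)·(1257·2.209²/2) = 0.1673·579.8·3066 = 2.974e+05 Pa.
Head loss h_f = ΔP/(ρg) = 2.974e+05/(1257·9.81) = 24.12 m.

h_f ≈ 24.12 m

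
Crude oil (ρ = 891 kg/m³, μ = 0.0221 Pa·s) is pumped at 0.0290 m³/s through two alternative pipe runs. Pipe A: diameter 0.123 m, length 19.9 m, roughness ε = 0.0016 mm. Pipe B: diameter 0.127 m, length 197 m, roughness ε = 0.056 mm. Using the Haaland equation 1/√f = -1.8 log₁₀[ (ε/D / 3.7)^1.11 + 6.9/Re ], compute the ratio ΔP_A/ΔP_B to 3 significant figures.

ΔP_A/ΔP_B ≈ 0.115

Pipe A: V = Q/A = 0.029/0.01188 = 2.441 m/s; Re = 1.21e+04; ε/D = 1.3e-05; Haaland → f = 0.02934; ΔP_A = f(L/D)(ρV²/2) = 1.26e+04 Pa.
Pipe B: V = Q/A = 0.029/0.01267 = 2.289 m/s; Re = 1.172e+04; ε/D = 0.000441; Haaland → f = 0.03016; ΔP_B = f(L/D)(ρV²/2) = 1.092e+05 Pa.
ΔP_A/ΔP_B = 1.26e+04/1.092e+05 = 0.115.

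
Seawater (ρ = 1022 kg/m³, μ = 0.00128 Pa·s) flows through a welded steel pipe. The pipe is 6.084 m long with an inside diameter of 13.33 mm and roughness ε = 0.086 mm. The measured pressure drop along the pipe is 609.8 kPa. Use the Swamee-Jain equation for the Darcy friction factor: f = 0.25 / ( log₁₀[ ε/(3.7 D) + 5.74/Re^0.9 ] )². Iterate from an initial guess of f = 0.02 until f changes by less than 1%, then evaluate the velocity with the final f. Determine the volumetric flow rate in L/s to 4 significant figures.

Rearranging Darcy-Weisbach: V = √(2·ΔP·D/(f·L·ρ)). With ε/D = 8.6e-05/0.01333 = 0.00645, iterate starting from f = 0.02:
  f = 0.02 → V = √(2·6.098e+05·0.01333/(0.02·6.084·1022)) = 11.43 m/s; Re = ρVD/μ = 1.217e+05; f → 0.03374
  f = 0.03374 → V = 8.803 m/s; Re = 9.37e+04; f → 0.03396
Converged (Δf/f < 1%). With the final f = 0.03396: V = √(2·6.098e+05·0.01333/(0.03396·6.084·1022)) = 8.774 m/s.
Q = V·A = 8.774·(π/4·0.01333²) = 0.001224 m³/s = 1.224 L/s.

Q ≈ 1.224 L/s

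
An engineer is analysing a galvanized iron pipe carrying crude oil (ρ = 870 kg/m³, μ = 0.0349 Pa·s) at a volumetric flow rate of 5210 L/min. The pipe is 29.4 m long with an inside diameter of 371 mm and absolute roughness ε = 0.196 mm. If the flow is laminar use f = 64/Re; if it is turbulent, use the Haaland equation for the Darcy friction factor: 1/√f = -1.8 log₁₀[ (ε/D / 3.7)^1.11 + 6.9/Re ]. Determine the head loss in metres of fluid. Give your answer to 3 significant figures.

Q = 5210 L/min = 5210/60000 = 0.08683 m³/s.
Cross-sectional area A = πD²/4 = π(0.371)²/4 = 0.1081 m²; mean velocity V = Q/A = 0.08683/0.1081 = 0.8032 m/s.
Reynolds number Re = ρVD/μ = 870 · 0.8032 · 0.371 / 0.0349 = 7429.
Re > 4000 → turbulent. Relative roughness ε/D = 0.000196/0.371 = 0.000528. Haaland: 1/√f = -1.8 log₁₀[(0.000528/3.7)^1.11 + 6.9/7429] = -1.8 log₁₀[5.39e-05 + 0.000929] = 5.414, so f = 0.03412.
Darcy-Weisbach: ΔP = f(L/D)(ρV²/2) = 0.03412·(29.4/0.371)·(870·0.8032²/2) = 0.03412·79.25·280.7 = 758.9 Pa.
Head loss h_f = ΔP/(ρg) = 758.9/(870·9.81) = 0.0889 m.

h_f ≈ 0.0889 m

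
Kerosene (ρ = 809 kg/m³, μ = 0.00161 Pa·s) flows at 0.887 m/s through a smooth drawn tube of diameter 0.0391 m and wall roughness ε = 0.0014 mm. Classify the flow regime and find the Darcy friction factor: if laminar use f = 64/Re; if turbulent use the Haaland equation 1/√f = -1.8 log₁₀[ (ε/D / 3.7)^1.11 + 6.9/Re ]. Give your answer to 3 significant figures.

f ≈ 0.0267

Re = ρVD/μ = 809·0.887·0.0391/0.00161 = 1.743e+04.
Re > 4000 → turbulent. ε/D = 1.4e-06/0.0391 = 3.58e-05; Haaland: 1/√f = -1.8 log₁₀[2.72e-06 + 0.000396] = 6.119, so f = 0.02671.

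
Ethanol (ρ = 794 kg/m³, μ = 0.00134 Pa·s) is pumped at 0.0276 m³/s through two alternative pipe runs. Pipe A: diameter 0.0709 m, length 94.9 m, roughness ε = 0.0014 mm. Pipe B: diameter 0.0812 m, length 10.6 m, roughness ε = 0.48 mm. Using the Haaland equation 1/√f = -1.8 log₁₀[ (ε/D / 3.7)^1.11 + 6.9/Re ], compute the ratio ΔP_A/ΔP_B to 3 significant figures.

ΔP_A/ΔP_B ≈ 7.94

Pipe A: V = Q/A = 0.0276/0.003948 = 6.991 m/s; Re = 2.937e+05; ε/D = 1.97e-05; Haaland → f = 0.01456; ΔP_A = f(L/D)(ρV²/2) = 3.782e+05 Pa.
Pipe B: V = Q/A = 0.0276/0.005178 = 5.33 m/s; Re = 2.564e+05; ε/D = 0.00591; Haaland → f = 0.03233; ΔP_B = f(L/D)(ρV²/2) = 4.76e+04 Pa.
ΔP_A/ΔP_B = 3.782e+05/4.76e+04 = 7.94.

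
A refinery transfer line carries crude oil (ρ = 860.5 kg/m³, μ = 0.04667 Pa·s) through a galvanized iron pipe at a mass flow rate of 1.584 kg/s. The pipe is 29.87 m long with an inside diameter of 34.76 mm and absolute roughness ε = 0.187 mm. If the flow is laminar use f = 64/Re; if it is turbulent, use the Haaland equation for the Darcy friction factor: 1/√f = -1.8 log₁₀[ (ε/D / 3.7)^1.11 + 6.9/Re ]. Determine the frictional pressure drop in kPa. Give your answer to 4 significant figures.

A = πD²/4 = π(0.03476)²/4 = 0.000949 m²; mean velocity V = ṁ/(ρA) = 1.584/(860.5 · 0.000949) = 1.94 m/s.
Reynolds number Re = ρVD/μ = 860.5 · 1.94 · 0.03476 / 0.0467 = 1243.
Re < 2300 → laminar flow, so f = 64/Re = 64/1243 = 0.05148 (the turbulent correlation is not needed).
Darcy-Weisbach: ΔP = f(L/D)(ρV²/2) = 0.05148·(29.87/0.03476)·(860.5·1.94²/2) = 0.05148·859.3·1619 = 7.162e+04 Pa.
ΔP = 7.162e+04 Pa = 71.62 kPa.

ΔP ≈ 71.62 kPa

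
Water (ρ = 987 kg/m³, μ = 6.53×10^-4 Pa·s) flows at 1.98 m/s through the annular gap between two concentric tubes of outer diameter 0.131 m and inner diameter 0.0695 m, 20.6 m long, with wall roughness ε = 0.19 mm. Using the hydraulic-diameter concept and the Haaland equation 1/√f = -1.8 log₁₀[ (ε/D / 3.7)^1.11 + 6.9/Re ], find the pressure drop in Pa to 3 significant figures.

ΔP ≈ 17500 Pa

Hydraulic diameter D_h = 4A/P = D_o - D_i = 0.131 - 0.0695 = 0.0615 m.
Re = ρVD_h/μ = 987·1.98·0.0615/0.000653 = 1.841e+05.
ε/D_h = 0.00019/0.0615 = 0.00309; Haaland gives 1/√f = -1.8 log₁₀[0.000383+3.75e-05] = 6.077, so f = 0.02707.
ΔP = f(L/D_h)(ρV²/2) = 0.02707·20.6/0.0615·1935 = 1.755e+04 Pa.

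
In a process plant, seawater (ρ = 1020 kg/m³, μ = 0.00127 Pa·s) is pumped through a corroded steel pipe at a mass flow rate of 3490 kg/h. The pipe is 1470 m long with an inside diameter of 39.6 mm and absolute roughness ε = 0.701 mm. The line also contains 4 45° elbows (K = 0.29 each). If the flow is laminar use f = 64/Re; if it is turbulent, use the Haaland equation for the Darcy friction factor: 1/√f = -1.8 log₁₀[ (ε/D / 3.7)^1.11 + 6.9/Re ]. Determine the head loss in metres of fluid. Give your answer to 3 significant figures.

h_f ≈ 54.3 m

ṁ = 3490 kg/h = 3490/3600 = 0.9694 kg/s.
A = πD²/4 = π(0.0396)²/4 = 0.001232 m²; mean velocity V = ṁ/(ρA) = 0.9694/(1020 · 0.001232) = 0.7717 m/s.
Reynolds number Re = ρVD/μ = 1020 · 0.7717 · 0.0396 / 0.00127 = 2.454e+04.
Re > 4000 → turbulent. Relative roughness ε/D = 0.000701/0.0396 = 0.0177. Haaland: 1/√f = -1.8 log₁₀[(0.0177/3.7)^1.11 + 6.9/2.454e+04] = -1.8 log₁₀[0.00266 + 0.000281] = 4.557, so f = 0.04815.
Total minor-loss coefficient ΣK = 4·0.29 = 1.16.
ΔP = [f·L/D + ΣK]·(ρV²/2) = [0.04815·1470/0.0396 + 1.16]·(1020·0.7717²/2) = [1787 + 1.16]·303.7 = 5.432e+05 Pa.
Head loss h_f = ΔP/(ρg) = 5.432e+05/(1020·9.81) = 54.3 m.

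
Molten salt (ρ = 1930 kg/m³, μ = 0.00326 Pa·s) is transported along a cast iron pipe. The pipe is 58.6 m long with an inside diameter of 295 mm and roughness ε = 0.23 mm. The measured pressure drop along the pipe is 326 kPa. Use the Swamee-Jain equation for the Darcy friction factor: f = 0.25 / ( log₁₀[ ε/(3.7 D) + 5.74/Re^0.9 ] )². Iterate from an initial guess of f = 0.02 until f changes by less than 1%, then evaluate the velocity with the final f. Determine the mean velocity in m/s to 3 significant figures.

V ≈ 9.51 m/s

Rearranging Darcy-Weisbach: V = √(2·ΔP·D/(f·L·ρ)). With ε/D = 0.00023/0.295 = 0.00078, iterate starting from f = 0.02:
  f = 0.02 → V = √(2·3.26e+05·0.295/(0.02·58.6·1930)) = 9.221 m/s; Re = ρVD/μ = 1.61e+06; f → 0.0188
  f = 0.0188 → V = 9.511 m/s; Re = 1.661e+06; f → 0.01879
Converged (Δf/f < 1%). With the final f = 0.01879: V = √(2·3.26e+05·0.295/(0.01879·58.6·1930)) = 9.513 m/s.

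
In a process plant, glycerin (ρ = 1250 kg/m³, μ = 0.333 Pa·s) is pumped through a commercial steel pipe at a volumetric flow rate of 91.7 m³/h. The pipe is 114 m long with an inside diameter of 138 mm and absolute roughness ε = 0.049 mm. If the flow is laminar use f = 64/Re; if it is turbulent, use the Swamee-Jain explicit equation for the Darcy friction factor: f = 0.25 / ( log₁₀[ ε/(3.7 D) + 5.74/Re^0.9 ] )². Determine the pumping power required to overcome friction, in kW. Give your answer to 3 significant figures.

Q = 91.7 m³/h = 91.7/3600 = 0.02547 m³/s.
Cross-sectional area A = πD²/4 = π(0.138)²/4 = 0.01496 m²; mean velocity V = Q/A = 0.02547/0.01496 = 1.703 m/s.
Reynolds number Re = ρVD/μ = 1250 · 1.703 · 0.138 / 0.333 = 882.2.
Re < 2300 → laminar flow, so f = 64/Re = 64/882.2 = 0.07255 (the turbulent correlation is not needed).
Darcy-Weisbach: ΔP = f(L/D)(ρV²/2) = 0.07255·(114/0.138)·(1250·1.703²/2) = 0.07255·826.1·1813 = 1.086e+05 Pa.
Pumping power P = QΔP = 0.02547·1.086e+05 = 2767 W = 2.77 kW.

P ≈ 2.77 kW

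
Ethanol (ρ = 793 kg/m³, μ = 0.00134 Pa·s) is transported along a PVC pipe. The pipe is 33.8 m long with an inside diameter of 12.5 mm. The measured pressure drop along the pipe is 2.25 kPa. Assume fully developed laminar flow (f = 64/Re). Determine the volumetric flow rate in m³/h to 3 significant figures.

Q ≈ 0.107 m³/h

For laminar flow, f = 64/Re with Re = ρVD/μ, so Darcy-Weisbach reduces to ΔP = 32μLV/D². Solving for V: V = ΔP·D²/(32μL) = 2250·(0.0125)²/(32·0.00134·33.8) = 0.2426 m/s.
Check: Re = ρVD/μ = 793·0.2426·0.0125/0.00134 = 1794 < 2300, so the laminar assumption holds.
Q = V·A = 0.2426·(π/4·0.0125²) = 2.977e-05 m³/s = 0.107 m³/h.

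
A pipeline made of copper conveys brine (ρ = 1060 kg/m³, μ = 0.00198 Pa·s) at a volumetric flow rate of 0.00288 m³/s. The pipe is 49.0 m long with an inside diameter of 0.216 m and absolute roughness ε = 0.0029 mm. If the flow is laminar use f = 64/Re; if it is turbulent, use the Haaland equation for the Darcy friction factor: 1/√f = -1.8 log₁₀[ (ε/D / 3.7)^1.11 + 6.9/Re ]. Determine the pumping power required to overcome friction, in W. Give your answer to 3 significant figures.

Cross-sectional area A = πD²/4 = π(0.216)²/4 = 0.03664 m²; mean velocity V = Q/A = 0.00288/0.03664 = 0.0786 m/s.
Reynolds number Re = ρVD/μ = 1060 · 0.0786 · 0.216 / 0.00198 = 9088.
Re > 4000 → turbulent. Relative roughness ε/D = 2.9e-06/0.216 = 1.34e-05. Haaland: 1/√f = -1.8 log₁₀[(1.34e-05/3.7)^1.11 + 6.9/9088] = -1.8 log₁₀[9.15e-07 + 0.000759] = 5.614, so f = 0.03172.
Darcy-Weisbach: ΔP = f(L/D)(ρV²/2) = 0.03172·(49/0.216)·(1060·0.0786²/2) = 0.03172·226.9·3.274 = 23.56 Pa.
Pumping power P = QΔP = 0.00288·23.56 = 0.06786 W = 0.0679 W.

P ≈ 0.0679 W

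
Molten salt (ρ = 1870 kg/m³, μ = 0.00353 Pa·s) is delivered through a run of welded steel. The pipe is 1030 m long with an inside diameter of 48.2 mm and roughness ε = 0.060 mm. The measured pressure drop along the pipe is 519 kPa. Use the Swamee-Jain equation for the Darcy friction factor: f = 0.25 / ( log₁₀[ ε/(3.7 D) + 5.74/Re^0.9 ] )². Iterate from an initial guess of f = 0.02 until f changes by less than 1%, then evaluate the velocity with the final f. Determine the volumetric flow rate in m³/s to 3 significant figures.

Rearranging Darcy-Weisbach: V = √(2·ΔP·D/(f·L·ρ)). With ε/D = 6e-05/0.0482 = 0.00124, iterate starting from f = 0.02:
  f = 0.02 → V = √(2·5.19e+05·0.0482/(0.02·1030·1870)) = 1.14 m/s; Re = ρVD/μ = 2.91e+04; f → 0.02684
  f = 0.02684 → V = 0.9837 m/s; Re = 2.512e+04; f → 0.0275
  f = 0.0275 → V = 0.9719 m/s; Re = 2.482e+04; f → 0.02756
Converged (Δf/f < 1%). With the final f = 0.02756: V = √(2·5.19e+05·0.0482/(0.02756·1030·1870)) = 0.9709 m/s.
Q = V·A = 0.9709·(π/4·0.0482²) = 0.001772 m³/s = 0.00177 m³/s.

Q ≈ 0.00177 m³/s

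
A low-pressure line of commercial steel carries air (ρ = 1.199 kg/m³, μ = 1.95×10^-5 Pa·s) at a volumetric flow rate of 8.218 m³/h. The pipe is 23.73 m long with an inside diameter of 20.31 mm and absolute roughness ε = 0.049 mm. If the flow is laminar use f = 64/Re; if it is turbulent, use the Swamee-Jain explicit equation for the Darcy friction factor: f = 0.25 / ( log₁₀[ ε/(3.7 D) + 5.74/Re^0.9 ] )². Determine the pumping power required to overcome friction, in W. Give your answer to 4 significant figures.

P ≈ 2.839 W

Q = 8.218 m³/h = 8.218/3600 = 0.002283 m³/s.
Cross-sectional area A = πD²/4 = π(0.02031)²/4 = 0.000324 m²; mean velocity V = Q/A = 0.002283/0.000324 = 7.046 m/s.
Reynolds number Re = ρVD/μ = 1.199 · 7.046 · 0.02031 / 1.95e-05 = 8799.
Re > 4000 → turbulent. Relative roughness ε/D = 4.9e-05/0.02031 = 0.00241. Swamee-Jain: f = 0.25/(log₁₀[0.00241/3.7 + 5.74/8799^0.9])² = 0.25/(log₁₀[0.000652 + 0.00162])² = 0.25/(-2.644)² = 0.03576.
Darcy-Weisbach: ΔP = f(L/D)(ρV²/2) = 0.03576·(23.73/0.02031)·(1.199·7.046²/2) = 0.03576·1168·29.76 = 1244 Pa.
Pumping power P = QΔP = 0.002283·1244 = 2.8390 W = 2.839 W.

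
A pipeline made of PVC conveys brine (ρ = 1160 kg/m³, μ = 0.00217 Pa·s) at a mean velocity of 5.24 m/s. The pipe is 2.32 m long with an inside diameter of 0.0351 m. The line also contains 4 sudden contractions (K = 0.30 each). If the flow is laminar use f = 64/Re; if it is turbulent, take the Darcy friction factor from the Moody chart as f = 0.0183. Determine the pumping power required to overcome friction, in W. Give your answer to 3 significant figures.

Reynolds number Re = ρVD/μ = 1160 · 5.24 · 0.0351 / 0.00217 = 9.832e+04.
Re > 4000 → turbulent; use the Moody-chart value f = 0.0183.
Total minor-loss coefficient ΣK = 4·0.3 = 1.2.
ΔP = [f·L/D + ΣK]·(ρV²/2) = [0.0183·2.32/0.0351 + 1.2]·(1160·5.24²/2) = [1.21 + 1.2]·1.593e+04 = 3.837e+04 Pa.
Q = V·A = 5.24·0.0009676 = 0.00507 m³/s.
Pumping power P = QΔP = 0.00507·3.837e+04 = 194.6 W = 195 W.

P ≈ 195 W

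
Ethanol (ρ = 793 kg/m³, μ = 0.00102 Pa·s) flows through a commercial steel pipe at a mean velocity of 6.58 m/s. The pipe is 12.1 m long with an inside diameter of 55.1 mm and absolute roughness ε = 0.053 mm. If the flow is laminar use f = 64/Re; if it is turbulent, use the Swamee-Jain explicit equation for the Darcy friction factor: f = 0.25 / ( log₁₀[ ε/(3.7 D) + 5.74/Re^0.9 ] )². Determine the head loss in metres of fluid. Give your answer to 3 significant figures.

Reynolds number Re = ρVD/μ = 793 · 6.58 · 0.0551 / 0.00102 = 2.819e+05.
Re > 4000 → turbulent. Relative roughness ε/D = 5.3e-05/0.0551 = 0.000962. Swamee-Jain: f = 0.25/(log₁₀[0.000962/3.7 + 5.74/2.819e+05^0.9])² = 0.25/(log₁₀[0.00026 + 7.14e-05])² = 0.25/(-3.48)² = 0.02065.
Darcy-Weisbach: ΔP = f(L/D)(ρV²/2) = 0.02065·(12.1/0.0551)·(793·6.58²/2) = 0.02065·219.6·1.717e+04 = 7.784e+04 Pa.
Head loss h_f = ΔP/(ρg) = 7.784e+04/(793·9.81) = 10.0 m.

h_f ≈ 10.0 m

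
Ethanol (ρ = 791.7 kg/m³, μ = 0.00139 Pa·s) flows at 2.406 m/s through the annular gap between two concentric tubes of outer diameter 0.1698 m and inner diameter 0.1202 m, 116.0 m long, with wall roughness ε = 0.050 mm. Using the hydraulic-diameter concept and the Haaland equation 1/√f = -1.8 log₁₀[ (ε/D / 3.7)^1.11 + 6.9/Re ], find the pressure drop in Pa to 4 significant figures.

ΔP ≈ 122600 Pa

Hydraulic diameter D_h = 4A/P = D_o - D_i = 0.1698 - 0.1202 = 0.0496 m.
Re = ρVD_h/μ = 791.7·2.406·0.0496/0.00139 = 6.797e+04.
ε/D_h = 5e-05/0.0496 = 0.00101; Haaland gives 1/√f = -1.8 log₁₀[0.00011+0.000102] = 6.613, so f = 0.02287.
ΔP = f(L/D_h)(ρV²/2) = 0.02287·116/0.0496·2292 = 1.226e+05 Pa.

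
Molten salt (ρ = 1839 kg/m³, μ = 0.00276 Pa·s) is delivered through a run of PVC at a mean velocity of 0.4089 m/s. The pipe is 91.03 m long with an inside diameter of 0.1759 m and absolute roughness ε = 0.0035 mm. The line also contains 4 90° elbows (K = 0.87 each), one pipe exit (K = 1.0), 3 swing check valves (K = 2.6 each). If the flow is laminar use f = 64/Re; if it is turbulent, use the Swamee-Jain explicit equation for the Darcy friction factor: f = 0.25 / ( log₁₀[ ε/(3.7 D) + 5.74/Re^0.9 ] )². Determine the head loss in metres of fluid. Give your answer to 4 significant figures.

h_f ≈ 0.1974 m

Reynolds number Re = ρVD/μ = 1839 · 0.4089 · 0.1759 / 0.00276 = 4.792e+04.
Re > 4000 → turbulent. Relative roughness ε/D = 3.5e-06/0.1759 = 1.99e-05. Swamee-Jain: f = 0.25/(log₁₀[1.99e-05/3.7 + 5.74/4.792e+04^0.9])² = 0.25/(log₁₀[5.38e-06 + 0.000352])² = 0.25/(-3.447)² = 0.02104.
Total minor-loss coefficient ΣK = 4·0.87 + 1·1 + 3·2.6 = 12.3.
ΔP = [f·L/D + ΣK]·(ρV²/2) = [0.02104·91.03/0.1759 + 12.3]·(1839·0.4089²/2) = [10.89 + 12.3]·153.7 = 3562 Pa.
Head loss h_f = ΔP/(ρg) = 3562/(1839·9.81) = 0.1974 m.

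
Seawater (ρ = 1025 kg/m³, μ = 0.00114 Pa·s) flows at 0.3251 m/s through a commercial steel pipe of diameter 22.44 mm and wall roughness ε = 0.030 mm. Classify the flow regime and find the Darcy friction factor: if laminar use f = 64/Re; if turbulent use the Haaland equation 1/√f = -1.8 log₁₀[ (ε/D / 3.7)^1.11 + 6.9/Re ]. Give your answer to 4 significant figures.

f ≈ 0.03621

Re = ρVD/μ = 1025·0.3251·0.02244/0.00114 = 6559.
Re > 4000 → turbulent. ε/D = 3e-05/0.02244 = 0.00134; Haaland: 1/√f = -1.8 log₁₀[0.000151 + 0.00105] = 5.255, so f = 0.03621.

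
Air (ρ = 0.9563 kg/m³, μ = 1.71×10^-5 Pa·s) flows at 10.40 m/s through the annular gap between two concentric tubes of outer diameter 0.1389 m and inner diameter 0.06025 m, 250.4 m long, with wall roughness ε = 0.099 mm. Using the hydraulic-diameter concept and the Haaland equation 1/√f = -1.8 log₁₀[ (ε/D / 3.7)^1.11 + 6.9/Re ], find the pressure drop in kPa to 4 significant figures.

Hydraulic diameter D_h = 4A/P = D_o - D_i = 0.1389 - 0.06025 = 0.07865 m.
Re = ρVD_h/μ = 0.9563·10.4·0.07865/1.71e-05 = 4.574e+04.
ε/D_h = 9.9e-05/0.07865 = 0.00126; Haaland gives 1/√f = -1.8 log₁₀[0.000141+0.000151] = 6.362, so f = 0.02471.
ΔP = f(L/D_h)(ρV²/2) = 0.02471·250.4/0.07865·51.72 = 4068 Pa.
ΔP = 4.068 kPa.

ΔP ≈ 4.068 kPa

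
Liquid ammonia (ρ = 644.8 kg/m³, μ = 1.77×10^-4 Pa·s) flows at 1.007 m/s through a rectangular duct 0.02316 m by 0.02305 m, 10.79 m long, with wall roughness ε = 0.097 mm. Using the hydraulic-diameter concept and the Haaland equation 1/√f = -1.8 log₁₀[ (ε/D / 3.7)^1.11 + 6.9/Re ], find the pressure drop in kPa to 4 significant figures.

Hydraulic diameter D_h = 4A/P = 4·(0.02316·0.02305)/(2·(0.02316+0.02305)) = 0.002135/0.09242 = 0.0231 m.
Re = ρVD_h/μ = 644.8·1.007·0.0231/0.000177 = 8.476e+04.
ε/D_h = 9.7e-05/0.0231 = 0.0042; Haaland gives 1/√f = -1.8 log₁₀[0.000538+8.14e-05] = 5.774, so f = 0.02999.
ΔP = f(L/D_h)(ρV²/2) = 0.02999·10.79/0.0231·326.9 = 4579 Pa.
ΔP = 4.579 kPa.

ΔP ≈ 4.579 kPa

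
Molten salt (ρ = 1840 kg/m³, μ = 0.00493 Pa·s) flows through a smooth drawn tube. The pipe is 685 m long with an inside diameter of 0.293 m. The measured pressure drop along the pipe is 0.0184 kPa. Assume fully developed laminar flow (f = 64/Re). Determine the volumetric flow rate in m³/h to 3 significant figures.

Q ≈ 3.55 m³/h

For laminar flow, f = 64/Re with Re = ρVD/μ, so Darcy-Weisbach reduces to ΔP = 32μLV/D². Solving for V: V = ΔP·D²/(32μL) = 18.4·(0.293)²/(32·0.00493·685) = 0.01462 m/s.
Check: Re = ρVD/μ = 1840·0.01462·0.293/0.00493 = 1598 < 2300, so the laminar assumption holds.
Q = V·A = 0.01462·(π/4·0.293²) = 0.0009856 m³/s = 3.55 m³/h.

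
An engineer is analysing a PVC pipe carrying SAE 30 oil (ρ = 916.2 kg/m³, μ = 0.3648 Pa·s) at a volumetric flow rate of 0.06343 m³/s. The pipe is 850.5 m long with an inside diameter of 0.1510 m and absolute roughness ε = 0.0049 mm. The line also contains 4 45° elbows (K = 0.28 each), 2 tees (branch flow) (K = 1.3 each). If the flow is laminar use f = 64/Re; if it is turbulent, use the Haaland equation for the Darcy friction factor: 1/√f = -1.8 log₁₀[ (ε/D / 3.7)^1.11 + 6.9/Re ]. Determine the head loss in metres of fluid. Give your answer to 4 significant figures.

Cross-sectional area A = πD²/4 = π(0.151)²/4 = 0.01791 m²; mean velocity V = Q/A = 0.06343/0.01791 = 3.542 m/s.
Reynolds number Re = ρVD/μ = 916.2 · 3.542 · 0.151 / 0.365 = 1343.
Re < 2300 → laminar flow, so f = 64/Re = 64/1343 = 0.04764 (the turbulent correlation is not needed).
Total minor-loss coefficient ΣK = 4·0.28 + 2·1.3 = 3.72.
ΔP = [f·L/D + ΣK]·(ρV²/2) = [0.04764·850.5/0.151 + 3.72]·(916.2·3.542²/2) = [268.4 + 3.72]·5747 = 1.564e+06 Pa.
Head loss h_f = ΔP/(ρg) = 1.564e+06/(916.2·9.81) = 174.0 m.

h_f ≈ 174.0 m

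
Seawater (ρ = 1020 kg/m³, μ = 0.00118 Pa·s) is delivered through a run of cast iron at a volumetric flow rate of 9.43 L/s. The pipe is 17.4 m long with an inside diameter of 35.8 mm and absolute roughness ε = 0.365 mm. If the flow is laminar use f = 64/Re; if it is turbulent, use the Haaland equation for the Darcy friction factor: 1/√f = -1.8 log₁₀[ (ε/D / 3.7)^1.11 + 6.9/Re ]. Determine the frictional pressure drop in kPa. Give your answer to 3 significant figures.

ΔP ≈ 836 kPa

Q = 9.43 L/s = 9.43/1000 = 0.00943 m³/s.
Cross-sectional area A = πD²/4 = π(0.0358)²/4 = 0.001007 m²; mean velocity V = Q/A = 0.00943/0.001007 = 9.368 m/s.
Reynolds number Re = ρVD/μ = 1020 · 9.368 · 0.0358 / 0.00118 = 2.899e+05.
Re > 4000 → turbulent. Relative roughness ε/D = 0.000365/0.0358 = 0.0102. Haaland: 1/√f = -1.8 log₁₀[(0.0102/3.7)^1.11 + 6.9/2.899e+05] = -1.8 log₁₀[0.00144 + 2.38e-05] = 5.102, so f = 0.03842.
Darcy-Weisbach: ΔP = f(L/D)(ρV²/2) = 0.03842·(17.4/0.0358)·(1020·9.368²/2) = 0.03842·486·4.476e+04 = 8.358e+05 Pa.
ΔP = 8.358e+05 Pa = 836 kPa.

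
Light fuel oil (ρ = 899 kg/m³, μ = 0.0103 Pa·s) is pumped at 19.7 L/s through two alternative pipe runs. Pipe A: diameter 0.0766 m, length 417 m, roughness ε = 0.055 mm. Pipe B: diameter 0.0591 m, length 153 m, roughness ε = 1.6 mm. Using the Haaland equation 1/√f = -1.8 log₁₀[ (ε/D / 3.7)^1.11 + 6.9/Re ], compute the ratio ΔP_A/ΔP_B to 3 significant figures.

Pipe A: V = Q/A = 0.0197/0.004608 = 4.275 m/s; Re = 2.858e+04; ε/D = 0.000718; Haaland → f = 0.02521; ΔP_A = f(L/D)(ρV²/2) = 1.128e+06 Pa.
Pipe B: V = Q/A = 0.0197/0.002743 = 7.181 m/s; Re = 3.704e+04; ε/D = 0.0271; Haaland → f = 0.05579; ΔP_B = f(L/D)(ρV²/2) = 3.348e+06 Pa.
ΔP_A/ΔP_B = 1.128e+06/3.348e+06 = 0.337.

ΔP_A/ΔP_B ≈ 0.337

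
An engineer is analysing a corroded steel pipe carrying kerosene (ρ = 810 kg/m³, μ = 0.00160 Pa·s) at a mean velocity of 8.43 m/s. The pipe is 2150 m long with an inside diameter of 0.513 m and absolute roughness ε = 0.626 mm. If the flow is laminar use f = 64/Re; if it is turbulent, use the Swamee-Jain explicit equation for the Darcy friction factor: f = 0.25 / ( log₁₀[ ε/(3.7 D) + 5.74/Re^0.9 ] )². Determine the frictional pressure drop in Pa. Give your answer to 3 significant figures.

Reynolds number Re = ρVD/μ = 810 · 8.43 · 0.513 / 0.0016 = 2.189e+06.
Re > 4000 → turbulent. Relative roughness ε/D = 0.000626/0.513 = 0.00122. Swamee-Jain: f = 0.25/(log₁₀[0.00122/3.7 + 5.74/2.189e+06^0.9])² = 0.25/(log₁₀[0.00033 + 1.13e-05])² = 0.25/(-3.467)² = 0.0208.
Darcy-Weisbach: ΔP = f(L/D)(ρV²/2) = 0.0208·(2150/0.513)·(810·8.43²/2) = 0.0208·4191·2.878e+04 = 2.509e+06 Pa.

ΔP ≈ 2.51×10^6 Pa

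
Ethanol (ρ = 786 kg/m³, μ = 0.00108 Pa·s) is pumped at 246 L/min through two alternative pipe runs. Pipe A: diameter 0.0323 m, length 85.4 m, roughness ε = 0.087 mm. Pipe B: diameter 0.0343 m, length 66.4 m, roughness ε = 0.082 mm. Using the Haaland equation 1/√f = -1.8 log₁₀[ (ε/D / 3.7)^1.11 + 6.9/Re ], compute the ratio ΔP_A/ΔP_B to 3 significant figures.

ΔP_A/ΔP_B ≈ 1.78

Pipe A: V = Q/A = 0.0041/0.0008194 = 5.004 m/s; Re = 1.176e+05; ε/D = 0.00269; Haaland → f = 0.02652; ΔP_A = f(L/D)(ρV²/2) = 6.898e+05 Pa.
Pipe B: V = Q/A = 0.0041/0.000924 = 4.437 m/s; Re = 1.108e+05; ε/D = 0.00239; Haaland → f = 0.02585; ΔP_B = f(L/D)(ρV²/2) = 3.872e+05 Pa.
ΔP_A/ΔP_B = 6.898e+05/3.872e+05 = 1.78.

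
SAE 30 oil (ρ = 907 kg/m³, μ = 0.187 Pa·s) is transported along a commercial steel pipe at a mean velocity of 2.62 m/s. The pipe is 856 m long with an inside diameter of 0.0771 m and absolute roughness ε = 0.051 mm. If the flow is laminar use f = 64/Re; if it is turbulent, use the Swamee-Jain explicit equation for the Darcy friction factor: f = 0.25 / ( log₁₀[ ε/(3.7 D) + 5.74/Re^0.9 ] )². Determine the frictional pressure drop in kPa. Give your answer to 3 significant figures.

Reynolds number Re = ρVD/μ = 907 · 2.62 · 0.0771 / 0.187 = 979.8.
Re < 2300 → laminar flow, so f = 64/Re = 64/979.8 = 0.06532 (the turbulent correlation is not needed).
Darcy-Weisbach: ΔP = f(L/D)(ρV²/2) = 0.06532·(856/0.0771)·(907·2.62²/2) = 0.06532·1.11e+04·3113 = 2.258e+06 Pa.
ΔP = 2.258e+06 Pa = 2260 kPa.

ΔP ≈ 2260 kPa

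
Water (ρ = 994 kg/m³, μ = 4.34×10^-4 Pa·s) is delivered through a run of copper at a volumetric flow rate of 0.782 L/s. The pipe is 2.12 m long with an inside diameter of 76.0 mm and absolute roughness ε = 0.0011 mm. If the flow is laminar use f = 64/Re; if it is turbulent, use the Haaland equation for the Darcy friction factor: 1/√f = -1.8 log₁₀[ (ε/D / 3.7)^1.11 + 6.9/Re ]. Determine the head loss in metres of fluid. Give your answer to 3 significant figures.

h_f ≈ 9.86×10^-4 m

Q = 0.782 L/s = 0.782/1000 = 0.000782 m³/s.
Cross-sectional area A = πD²/4 = π(0.076)²/4 = 0.004536 m²; mean velocity V = Q/A = 0.000782/0.004536 = 0.1724 m/s.
Reynolds number Re = ρVD/μ = 994 · 0.1724 · 0.076 / 0.000434 = 3.001e+04.
Re > 4000 → turbulent. Relative roughness ε/D = 1.1e-06/0.076 = 1.45e-05. Haaland: 1/√f = -1.8 log₁₀[(1.45e-05/3.7)^1.11 + 6.9/3.001e+04] = -1.8 log₁₀[9.94e-07 + 0.00023] = 6.546, so f = 0.02334.
Darcy-Weisbach: ΔP = f(L/D)(ρV²/2) = 0.02334·(2.12/0.076)·(994·0.1724²/2) = 0.02334·27.89·14.77 = 9.615 Pa.
Head loss h_f = ΔP/(ρg) = 9.615/(994·9.81) = 9.86×10^-4 m.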